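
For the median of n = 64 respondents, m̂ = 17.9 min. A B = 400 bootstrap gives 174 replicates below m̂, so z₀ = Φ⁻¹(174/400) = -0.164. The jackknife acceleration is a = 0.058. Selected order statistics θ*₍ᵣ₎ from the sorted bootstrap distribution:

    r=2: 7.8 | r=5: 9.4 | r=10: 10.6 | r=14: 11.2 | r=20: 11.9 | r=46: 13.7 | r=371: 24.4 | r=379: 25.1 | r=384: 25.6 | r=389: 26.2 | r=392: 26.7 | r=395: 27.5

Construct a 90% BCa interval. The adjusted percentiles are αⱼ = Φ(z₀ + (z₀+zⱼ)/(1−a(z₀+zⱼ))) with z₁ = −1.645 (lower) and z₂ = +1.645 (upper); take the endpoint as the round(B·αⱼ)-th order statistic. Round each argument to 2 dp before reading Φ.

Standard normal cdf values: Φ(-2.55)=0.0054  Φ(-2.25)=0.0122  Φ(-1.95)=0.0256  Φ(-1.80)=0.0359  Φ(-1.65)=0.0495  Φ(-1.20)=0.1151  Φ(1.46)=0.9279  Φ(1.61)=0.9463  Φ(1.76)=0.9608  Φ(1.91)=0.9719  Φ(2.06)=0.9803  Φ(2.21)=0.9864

Lower: z₀ + z₁ = -0.164 + (-1.645) = -1.809; 1 − a(z₀+z₁) = 1 − (0.058)(-1.809) = 1.1049; argument = -0.164 + (-1.809)/1.1049 = -1.8012 → -1.80.
α₁ = Φ(-1.80) = 0.0359; rank = round(400 × 0.0359) = 14; θ*₍14₎ = 11.2.
Upper: z₀ + z₂ = 1.481; 1 − a(z₀+z₂) = 0.9141; argument = 1.4562 → 1.46; α₂ = 0.9279; rank = 371; θ*₍371₎ = 24.4.

(11.2, 24.4)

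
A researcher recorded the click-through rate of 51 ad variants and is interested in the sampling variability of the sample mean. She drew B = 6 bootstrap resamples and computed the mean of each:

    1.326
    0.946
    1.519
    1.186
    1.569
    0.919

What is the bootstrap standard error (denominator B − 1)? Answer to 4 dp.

Bootstrap SE is the standard deviation of the 6 replicate means.
Mean of replicates: (1.326 + 0.946 + 1.519 + 1.186 + 1.569 + 0.919) / 6 = 7.46500 / 6 = 1.24417
Sum of squared deviations: (+0.08183)² + (−0.29817)² + (+0.27483)² + (−0.05817)² + (+0.32483)² + (−0.32517)² = 0.38577
Variance = 0.38577 / 5 = 0.07715
SE* = √0.07715

SE* = 0.2778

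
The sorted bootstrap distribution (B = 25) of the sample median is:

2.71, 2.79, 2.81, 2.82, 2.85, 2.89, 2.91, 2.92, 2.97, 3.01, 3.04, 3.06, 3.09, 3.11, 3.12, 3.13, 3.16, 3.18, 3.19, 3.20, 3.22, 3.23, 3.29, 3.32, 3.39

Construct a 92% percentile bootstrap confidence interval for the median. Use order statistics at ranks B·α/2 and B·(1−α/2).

α = 0.08; lower rank = 25 × 0.040 = 1; upper rank = 25 × 0.960 = 24.
The 1st smallest replicate is 2.71; the 24th is 3.32.

(2.71, 3.32)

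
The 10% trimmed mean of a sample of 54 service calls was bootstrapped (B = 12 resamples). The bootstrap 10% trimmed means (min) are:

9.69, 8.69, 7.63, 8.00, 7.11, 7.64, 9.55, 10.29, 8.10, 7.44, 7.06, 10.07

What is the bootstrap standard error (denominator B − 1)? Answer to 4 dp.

SE* = 1.1761

Bootstrap SE is the standard deviation of the 12 replicate 10% trimmed means.
Mean of replicates: (9.69 + 8.69 + 7.63 + 8.00 + 7.11 + 7.64 + 9.55 + 10.29 + 8.10 + 7.44 + 7.06 + 10.07) / 12 = 101.27000 / 12 = 8.43917
Sum of squared deviations: (+1.25083)² + (+0.25083)² + (−0.80917)² + (−0.43917)² + (−1.32917)² + (−0.79917)² + (+1.11083)² + (+1.85083)² + (−0.33917)² + (−0.99917)² + (−1.37917)² + (+1.63083)² = 15.21509
Variance = 15.21509 / 11 = 1.38319
SE* = √1.38319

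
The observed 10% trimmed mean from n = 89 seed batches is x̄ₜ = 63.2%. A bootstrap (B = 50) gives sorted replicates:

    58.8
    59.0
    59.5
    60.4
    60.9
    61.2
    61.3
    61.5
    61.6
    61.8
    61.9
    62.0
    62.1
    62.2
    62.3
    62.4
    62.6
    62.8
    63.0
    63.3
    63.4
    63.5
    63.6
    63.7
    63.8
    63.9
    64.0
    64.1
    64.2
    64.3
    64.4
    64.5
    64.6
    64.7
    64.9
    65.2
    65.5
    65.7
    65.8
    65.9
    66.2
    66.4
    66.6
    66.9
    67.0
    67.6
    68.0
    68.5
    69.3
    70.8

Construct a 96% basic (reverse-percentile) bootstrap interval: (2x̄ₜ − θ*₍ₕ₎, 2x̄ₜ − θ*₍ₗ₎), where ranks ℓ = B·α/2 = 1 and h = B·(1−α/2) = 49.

Percentile endpoints at ranks 1 and 49: θ*₍1₎ = 58.8, θ*₍49₎ = 69.3.
Basic interval reflects these around x̄ₜ:
  lower = 2 × 63.2 − 69.3 = 57.1
  upper = 2 × 63.2 − 58.8 = 67.6

(57.1, 67.6)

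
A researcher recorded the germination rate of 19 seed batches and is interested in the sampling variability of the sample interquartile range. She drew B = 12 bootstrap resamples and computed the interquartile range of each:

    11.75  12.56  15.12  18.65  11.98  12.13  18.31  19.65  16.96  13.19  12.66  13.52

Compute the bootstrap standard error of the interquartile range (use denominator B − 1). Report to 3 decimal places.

SE* = 2.916

Bootstrap SE is the standard deviation of the 12 replicate interquartile ranges.
Mean of replicates: (11.75 + 12.56 + 15.12 + 18.65 + 11.98 + 12.13 + 18.31 + 19.65 + 16.96 + 13.19 + 12.66 + 13.52) / 12 = 176.4800 / 12 = 14.7067
Sum of squared deviations: (−2.9567)² + (−2.1467)² + (+0.4133)² + (+3.9433)² + (−2.7267)² + (−2.5767)² + (+3.6033)² + (+4.9433)² + (+2.2533)² + (−1.5167)² + (−2.0467)² + (−1.1867)² = 93.5401
Variance = 93.5401 / 11 = 8.5036
SE* = √8.5036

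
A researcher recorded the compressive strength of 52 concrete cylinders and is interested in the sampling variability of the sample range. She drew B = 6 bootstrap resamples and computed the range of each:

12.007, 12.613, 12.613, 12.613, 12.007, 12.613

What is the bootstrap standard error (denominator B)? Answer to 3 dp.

Bootstrap SE is the standard deviation of the 6 replicate ranges.
Mean of replicates: (12.007 + 12.613 + 12.613 + 12.613 + 12.007 + 12.613) / 6 = 74.4660 / 6 = 12.4110
Sum of squared deviations: (−0.4040)² + (+0.2020)² + (+0.2020)² + (+0.2020)² + (−0.4040)² + (+0.2020)² = 0.4896
Variance = 0.4896 / 6 = 0.0816
SE* = √0.0816

SE* = 0.286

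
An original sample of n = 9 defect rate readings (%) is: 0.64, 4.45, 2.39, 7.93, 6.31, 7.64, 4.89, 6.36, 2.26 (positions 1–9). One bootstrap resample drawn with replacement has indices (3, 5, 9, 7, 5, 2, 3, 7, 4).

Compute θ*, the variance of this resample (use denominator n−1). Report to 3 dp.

θ* = 4.044

Resample values: 2.39, 6.31, 2.26, 4.89, 6.31, 4.45, 2.39, 4.89, 7.93.
Mean = 4.6467; sum of squared deviations = 32.3520
s² = 32.3520 / 8 = 4.0440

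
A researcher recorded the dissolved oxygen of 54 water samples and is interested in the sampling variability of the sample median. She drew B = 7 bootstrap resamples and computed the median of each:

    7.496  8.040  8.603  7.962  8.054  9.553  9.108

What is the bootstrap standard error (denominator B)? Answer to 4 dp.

Bootstrap SE is the standard deviation of the 7 replicate medians.
Mean of replicates: (7.496 + 8.040 + 8.603 + 7.962 + 8.054 + 9.553 + 9.108) / 7 = 58.81600 / 7 = 8.40229
Sum of squared deviations: (−0.90629)² + (−0.36229)² + (+0.20071)² + (−0.44029)² + (−0.34829)² + (+1.15071)² + (+0.70571)² = 3.13022
Variance = 3.13022 / 7 = 0.44717
SE* = √0.44717

SE* = 0.6687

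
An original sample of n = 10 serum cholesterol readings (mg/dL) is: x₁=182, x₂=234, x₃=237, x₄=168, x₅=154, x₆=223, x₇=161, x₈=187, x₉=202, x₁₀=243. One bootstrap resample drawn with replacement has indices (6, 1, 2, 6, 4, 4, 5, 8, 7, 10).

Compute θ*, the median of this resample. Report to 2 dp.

Resample values: 223, 182, 234, 223, 168, 168, 154, 187, 161, 243.
Sorted: 154, 161, 168, 168, 182, 187, 223, 223, 234, 243
Median = average of the two middle values = 184.50

θ* = 184.50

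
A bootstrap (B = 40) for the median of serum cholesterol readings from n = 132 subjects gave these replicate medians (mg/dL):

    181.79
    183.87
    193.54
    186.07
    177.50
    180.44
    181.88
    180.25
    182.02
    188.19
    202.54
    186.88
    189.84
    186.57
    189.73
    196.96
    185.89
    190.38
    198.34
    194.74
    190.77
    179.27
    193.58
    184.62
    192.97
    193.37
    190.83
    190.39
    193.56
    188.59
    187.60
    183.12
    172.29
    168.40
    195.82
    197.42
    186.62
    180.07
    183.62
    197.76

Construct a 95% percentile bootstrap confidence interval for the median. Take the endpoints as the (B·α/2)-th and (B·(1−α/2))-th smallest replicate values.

Sorted replicates: 168.40, 172.29, 177.50, 179.27, 180.07, 180.25, 180.44, 181.79, 181.88, 182.02, 183.12, 183.62, 183.87, 184.62, 185.89, 186.07, 186.57, 186.62, 186.88, 187.60, 188.19, 188.59, 189.73, 189.84, 190.38, 190.39, 190.77, 190.83, 192.97, 193.37, 193.54, 193.56, 193.58, 194.74, 195.82, 196.96, 197.42, 197.76, 198.34, 202.54
α = 0.05; lower rank = 40 × 0.025 = 1; upper rank = 40 × 0.975 = 39.
The 1st smallest replicate is 168.40; the 39th is 198.34.

(168.40, 198.34)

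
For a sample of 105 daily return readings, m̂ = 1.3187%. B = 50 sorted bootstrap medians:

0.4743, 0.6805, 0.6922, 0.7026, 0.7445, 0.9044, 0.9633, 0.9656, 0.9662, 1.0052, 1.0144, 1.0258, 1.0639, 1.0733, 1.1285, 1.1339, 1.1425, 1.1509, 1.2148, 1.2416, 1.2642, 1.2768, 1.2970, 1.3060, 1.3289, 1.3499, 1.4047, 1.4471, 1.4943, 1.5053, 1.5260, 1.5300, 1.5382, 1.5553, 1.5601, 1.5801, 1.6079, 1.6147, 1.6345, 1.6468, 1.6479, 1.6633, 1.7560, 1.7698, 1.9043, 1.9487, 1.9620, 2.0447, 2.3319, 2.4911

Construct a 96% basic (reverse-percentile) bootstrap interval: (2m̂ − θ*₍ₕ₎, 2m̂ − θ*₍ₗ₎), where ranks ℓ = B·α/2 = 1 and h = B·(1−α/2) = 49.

(0.3055, 2.1631)

Percentile endpoints at ranks 1 and 49: θ*₍1₎ = 0.4743, θ*₍49₎ = 2.3319.
Basic interval reflects these around m̂:
  lower = 2 × 1.3187 − 2.3319 = 0.3055
  upper = 2 × 1.3187 − 0.4743 = 2.1631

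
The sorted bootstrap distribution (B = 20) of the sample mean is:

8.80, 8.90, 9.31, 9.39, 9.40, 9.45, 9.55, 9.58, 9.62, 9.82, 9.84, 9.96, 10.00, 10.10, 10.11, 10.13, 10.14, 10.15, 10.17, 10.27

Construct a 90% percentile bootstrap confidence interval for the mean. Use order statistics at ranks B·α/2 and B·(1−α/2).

α = 0.10; lower rank = 20 × 0.050 = 1; upper rank = 20 × 0.950 = 19.
The 1st smallest replicate is 8.80; the 19th is 10.17.

(8.80, 10.17)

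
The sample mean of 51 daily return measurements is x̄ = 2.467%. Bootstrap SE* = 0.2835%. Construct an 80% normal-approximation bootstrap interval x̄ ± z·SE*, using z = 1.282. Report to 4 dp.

Margin = 1.282 × 0.2835 = 0.36345
Interval: 2.467 ± 0.36345

(2.1036, 2.8304)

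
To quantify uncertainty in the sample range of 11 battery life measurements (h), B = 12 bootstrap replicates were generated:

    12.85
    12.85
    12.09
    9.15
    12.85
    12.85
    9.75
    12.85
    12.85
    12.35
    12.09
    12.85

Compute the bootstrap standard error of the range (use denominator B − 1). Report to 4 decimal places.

SE* = 1.2871

Bootstrap SE is the standard deviation of the 12 replicate ranges.
Mean of replicates: (12.85 + 12.85 + 12.09 + 9.15 + 12.85 + 12.85 + 9.75 + 12.85 + 12.85 + 12.35 + 12.09 + 12.85) / 12 = 145.38000 / 12 = 12.11500
Sum of squared deviations: (+0.73500)² + (+0.73500)² + (−0.02500)² + (−2.96500)² + (+0.73500)² + (+0.73500)² + (−2.36500)² + (+0.73500)² + (+0.73500)² + (+0.23500)² + (−0.02500)² + (+0.73500)² = 18.22250
Variance = 18.22250 / 11 = 1.65659
SE* = √1.65659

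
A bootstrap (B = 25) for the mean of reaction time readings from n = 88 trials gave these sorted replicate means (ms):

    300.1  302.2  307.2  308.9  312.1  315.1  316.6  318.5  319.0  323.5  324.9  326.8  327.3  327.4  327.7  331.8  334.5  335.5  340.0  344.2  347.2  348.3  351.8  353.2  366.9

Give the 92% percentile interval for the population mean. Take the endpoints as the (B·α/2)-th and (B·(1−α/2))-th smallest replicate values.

(300.1, 353.2)

α = 0.08; lower rank = 25 × 0.040 = 1; upper rank = 25 × 0.960 = 24.
The 1st smallest replicate is 300.1; the 24th is 353.2.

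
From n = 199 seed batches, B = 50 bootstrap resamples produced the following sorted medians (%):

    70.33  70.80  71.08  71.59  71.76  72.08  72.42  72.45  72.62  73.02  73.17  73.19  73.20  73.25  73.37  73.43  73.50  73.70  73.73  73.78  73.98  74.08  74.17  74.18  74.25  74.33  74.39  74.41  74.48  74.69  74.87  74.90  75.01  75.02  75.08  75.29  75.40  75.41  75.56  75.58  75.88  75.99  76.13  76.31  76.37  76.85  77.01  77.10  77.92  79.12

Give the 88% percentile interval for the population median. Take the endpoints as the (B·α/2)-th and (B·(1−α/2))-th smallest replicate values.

(71.08, 77.01)

α = 0.12; lower rank = 50 × 0.060 = 3; upper rank = 50 × 0.940 = 47.
The 3rd smallest replicate is 71.08; the 47th is 77.01.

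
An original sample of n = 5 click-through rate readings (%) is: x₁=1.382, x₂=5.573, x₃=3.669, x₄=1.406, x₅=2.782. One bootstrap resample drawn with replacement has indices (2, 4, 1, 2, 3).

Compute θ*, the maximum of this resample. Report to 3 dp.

Resample values: 5.573, 1.406, 1.382, 5.573, 3.669.
Maximum = 5.573

θ* = 5.573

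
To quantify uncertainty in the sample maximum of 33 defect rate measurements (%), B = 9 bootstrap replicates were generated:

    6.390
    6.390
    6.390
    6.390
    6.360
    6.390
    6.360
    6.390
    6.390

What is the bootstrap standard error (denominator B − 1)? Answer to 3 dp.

SE* = 0.013

Bootstrap SE is the standard deviation of the 9 replicate maximums.
Mean of replicates: (6.390 + 6.390 + 6.390 + 6.390 + 6.360 + 6.390 + 6.360 + 6.390 + 6.390) / 9 = 57.45000 / 9 = 6.38333
Sum of squared deviations: (+0.00667)² + (+0.00667)² + (+0.00667)² + (+0.00667)² + (−0.02333)² + (+0.00667)² + (−0.02333)² + (+0.00667)² + (+0.00667)² = 0.00140
Variance = 0.00140 / 8 = 0.00017
SE* = √0.00017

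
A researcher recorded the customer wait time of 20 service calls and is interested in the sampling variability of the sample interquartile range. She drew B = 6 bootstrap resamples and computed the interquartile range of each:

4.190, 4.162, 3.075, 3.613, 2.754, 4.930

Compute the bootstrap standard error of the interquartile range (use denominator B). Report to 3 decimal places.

Bootstrap SE is the standard deviation of the 6 replicate interquartile ranges.
Mean of replicates: (4.190 + 4.162 + 3.075 + 3.613 + 2.754 + 4.930) / 6 = 22.7240 / 6 = 3.7873
Sum of squared deviations: (+0.4027)² + (+0.3747)² + (−0.7123)² + (−0.1743)² + (−1.0333)² + (+1.1427)² = 3.2138
Variance = 3.2138 / 6 = 0.5356
SE* = √0.5356

SE* = 0.732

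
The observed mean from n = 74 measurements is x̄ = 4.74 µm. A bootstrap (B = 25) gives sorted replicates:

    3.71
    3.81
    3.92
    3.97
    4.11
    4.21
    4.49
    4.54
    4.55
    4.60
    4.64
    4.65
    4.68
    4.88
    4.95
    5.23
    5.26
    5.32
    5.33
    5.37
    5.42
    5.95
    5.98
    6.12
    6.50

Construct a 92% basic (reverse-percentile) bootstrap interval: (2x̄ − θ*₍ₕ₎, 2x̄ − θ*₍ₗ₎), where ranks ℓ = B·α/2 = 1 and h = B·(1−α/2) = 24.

(3.36, 5.77)

Percentile endpoints at ranks 1 and 24: θ*₍1₎ = 3.71, θ*₍24₎ = 6.12.
Basic interval reflects these around x̄:
  lower = 2 × 4.74 − 6.12 = 3.36
  upper = 2 × 4.74 − 3.71 = 5.77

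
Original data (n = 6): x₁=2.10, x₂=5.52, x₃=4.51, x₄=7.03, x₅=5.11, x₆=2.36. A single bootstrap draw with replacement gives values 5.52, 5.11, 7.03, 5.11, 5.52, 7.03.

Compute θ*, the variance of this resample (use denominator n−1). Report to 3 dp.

Mean = 5.8867; sum of squared deviations = 4.0897
s² = 4.0897 / 5 = 0.8179

θ* = 0.818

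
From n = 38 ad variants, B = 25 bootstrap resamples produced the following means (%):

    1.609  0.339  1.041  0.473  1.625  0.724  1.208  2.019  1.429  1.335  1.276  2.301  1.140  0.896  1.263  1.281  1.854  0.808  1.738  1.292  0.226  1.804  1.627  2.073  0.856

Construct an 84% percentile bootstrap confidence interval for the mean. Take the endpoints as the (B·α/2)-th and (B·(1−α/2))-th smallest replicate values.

(0.339, 2.019)

Sorted replicates: 0.226, 0.339, 0.473, 0.724, 0.808, 0.856, 0.896, 1.041, 1.140, 1.208, 1.263, 1.276, 1.281, 1.292, 1.335, 1.429, 1.609, 1.625, 1.627, 1.738, 1.804, 1.854, 2.019, 2.073, 2.301
α = 0.16; lower rank = 25 × 0.080 = 2; upper rank = 25 × 0.920 = 23.
The 2nd smallest replicate is 0.339; the 23rd is 2.019.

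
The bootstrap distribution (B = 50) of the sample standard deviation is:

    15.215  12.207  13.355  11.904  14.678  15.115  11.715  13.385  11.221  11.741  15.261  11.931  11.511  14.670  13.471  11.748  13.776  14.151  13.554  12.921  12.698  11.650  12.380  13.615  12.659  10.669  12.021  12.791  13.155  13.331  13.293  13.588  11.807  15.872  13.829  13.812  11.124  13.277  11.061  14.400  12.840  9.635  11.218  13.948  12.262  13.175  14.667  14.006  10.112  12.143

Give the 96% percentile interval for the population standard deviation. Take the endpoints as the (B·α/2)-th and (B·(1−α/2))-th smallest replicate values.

(9.635, 15.261)

Sorted replicates: 9.635, 10.112, 10.669, 11.061, 11.124, 11.218, 11.221, 11.511, 11.650, 11.715, 11.741, 11.748, 11.807, 11.904, 11.931, 12.021, 12.143, 12.207, 12.262, 12.380, 12.659, 12.698, 12.791, 12.840, 12.921, 13.155, 13.175, 13.277, 13.293, 13.331, 13.355, 13.385, 13.471, 13.554, 13.588, 13.615, 13.776, 13.812, 13.829, 13.948, 14.006, 14.151, 14.400, 14.667, 14.670, 14.678, 15.115, 15.215, 15.261, 15.872
α = 0.04; lower rank = 50 × 0.020 = 1; upper rank = 50 × 0.980 = 49.
The 1st smallest replicate is 9.635; the 49th is 15.261.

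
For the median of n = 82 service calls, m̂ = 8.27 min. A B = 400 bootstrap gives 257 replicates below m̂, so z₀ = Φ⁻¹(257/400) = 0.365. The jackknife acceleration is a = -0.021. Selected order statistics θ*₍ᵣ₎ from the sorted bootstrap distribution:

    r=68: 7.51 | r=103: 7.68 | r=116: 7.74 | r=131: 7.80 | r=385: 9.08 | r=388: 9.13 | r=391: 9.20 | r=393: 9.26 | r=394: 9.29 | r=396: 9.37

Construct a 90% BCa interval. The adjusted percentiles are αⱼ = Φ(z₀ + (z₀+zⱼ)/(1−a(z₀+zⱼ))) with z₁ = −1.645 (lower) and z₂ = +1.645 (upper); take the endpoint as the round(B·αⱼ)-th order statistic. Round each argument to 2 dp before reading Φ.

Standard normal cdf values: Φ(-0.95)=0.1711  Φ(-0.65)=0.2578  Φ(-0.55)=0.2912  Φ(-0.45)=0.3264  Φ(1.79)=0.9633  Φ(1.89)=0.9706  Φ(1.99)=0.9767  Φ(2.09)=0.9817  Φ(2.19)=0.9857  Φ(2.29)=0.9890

(7.51, 9.37)

Lower: z₀ + z₁ = 0.365 + (-1.645) = -1.280; 1 − a(z₀+z₁) = 1 − (-0.021)(-1.280) = 0.9731; argument = 0.365 + (-1.280)/0.9731 = -0.9504 → -0.95.
α₁ = Φ(-0.95) = 0.1711; rank = round(400 × 0.1711) = 68; θ*₍68₎ = 7.51.
Upper: z₀ + z₂ = 2.010; 1 − a(z₀+z₂) = 1.0422; argument = 2.2936 → 2.29; α₂ = 0.9890; rank = 396; θ*₍396₎ = 9.37.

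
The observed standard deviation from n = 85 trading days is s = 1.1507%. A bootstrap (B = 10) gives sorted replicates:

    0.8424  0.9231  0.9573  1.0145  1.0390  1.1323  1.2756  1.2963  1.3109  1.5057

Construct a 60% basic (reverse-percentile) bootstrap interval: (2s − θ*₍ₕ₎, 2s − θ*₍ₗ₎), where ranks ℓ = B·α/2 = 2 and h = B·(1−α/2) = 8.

Percentile endpoints at ranks 2 and 8: θ*₍2₎ = 0.9231, θ*₍8₎ = 1.2963.
Basic interval reflects these around s:
  lower = 2 × 1.1507 − 1.2963 = 1.0051
  upper = 2 × 1.1507 − 0.9231 = 1.3783

(1.0051, 1.3783)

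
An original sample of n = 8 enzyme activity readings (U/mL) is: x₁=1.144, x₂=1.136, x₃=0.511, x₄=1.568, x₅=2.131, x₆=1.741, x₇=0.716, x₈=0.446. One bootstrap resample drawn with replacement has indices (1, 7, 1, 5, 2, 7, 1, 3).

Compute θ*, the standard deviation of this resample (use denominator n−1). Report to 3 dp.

θ* = 0.494

Resample values: 1.144, 0.716, 1.144, 2.131, 1.136, 0.716, 1.144, 0.511.
Mean = 1.0802; sum of squared deviations = 1.7088
s² = 1.7088 / 7 = 0.2441
s = √0.2441 = 0.494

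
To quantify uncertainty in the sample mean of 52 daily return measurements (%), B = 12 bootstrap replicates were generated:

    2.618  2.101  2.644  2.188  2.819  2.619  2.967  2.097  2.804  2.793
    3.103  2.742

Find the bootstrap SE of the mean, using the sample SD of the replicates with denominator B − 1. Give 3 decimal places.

SE* = 0.331

Bootstrap SE is the standard deviation of the 12 replicate means.
Mean of replicates: (2.618 + 2.101 + 2.644 + 2.188 + 2.819 + 2.619 + 2.967 + 2.097 + 2.804 + 2.793 + 3.103 + 2.742) / 12 = 31.4950 / 12 = 2.6246
Sum of squared deviations: (−0.0066)² + (−0.5236)² + (+0.0194)² + (−0.4366)² + (+0.1944)² + (−0.0056)² + (+0.3424)² + (−0.5276)² + (+0.1794)² + (+0.1684)² + (+0.4784)² + (+0.1174)² = 1.2018
Variance = 1.2018 / 11 = 0.1093
SE* = √0.1093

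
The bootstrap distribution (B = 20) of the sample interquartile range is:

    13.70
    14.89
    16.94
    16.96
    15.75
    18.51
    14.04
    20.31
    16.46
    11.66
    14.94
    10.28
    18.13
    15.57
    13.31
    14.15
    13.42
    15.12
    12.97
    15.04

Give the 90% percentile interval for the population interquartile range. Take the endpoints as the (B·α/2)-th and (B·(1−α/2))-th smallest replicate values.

(10.28, 18.51)

Sorted replicates: 10.28, 11.66, 12.97, 13.31, 13.42, 13.70, 14.04, 14.15, 14.89, 14.94, 15.04, 15.12, 15.57, 15.75, 16.46, 16.94, 16.96, 18.13, 18.51, 20.31
α = 0.10; lower rank = 20 × 0.050 = 1; upper rank = 20 × 0.950 = 19.
The 1st smallest replicate is 10.28; the 19th is 18.51.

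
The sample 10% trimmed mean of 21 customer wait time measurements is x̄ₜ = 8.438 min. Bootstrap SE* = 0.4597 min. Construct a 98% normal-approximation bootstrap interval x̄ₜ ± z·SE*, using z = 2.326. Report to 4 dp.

Margin = 2.326 × 0.4597 = 1.06926
Interval: 8.438 ± 1.06926

(7.3687, 9.5073)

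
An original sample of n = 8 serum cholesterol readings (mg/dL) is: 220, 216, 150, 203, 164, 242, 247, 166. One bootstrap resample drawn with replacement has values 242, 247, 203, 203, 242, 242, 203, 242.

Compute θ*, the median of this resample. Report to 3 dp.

θ* = 242.000

Sorted: 203, 203, 203, 242, 242, 242, 242, 247
Median = average of the two middle values = 242.000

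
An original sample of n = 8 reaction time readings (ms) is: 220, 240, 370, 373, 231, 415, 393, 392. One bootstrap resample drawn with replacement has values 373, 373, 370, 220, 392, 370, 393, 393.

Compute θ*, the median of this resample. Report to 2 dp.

θ* = 373.00

Sorted: 220, 370, 370, 373, 373, 392, 393, 393
Median = average of the two middle values = 373.00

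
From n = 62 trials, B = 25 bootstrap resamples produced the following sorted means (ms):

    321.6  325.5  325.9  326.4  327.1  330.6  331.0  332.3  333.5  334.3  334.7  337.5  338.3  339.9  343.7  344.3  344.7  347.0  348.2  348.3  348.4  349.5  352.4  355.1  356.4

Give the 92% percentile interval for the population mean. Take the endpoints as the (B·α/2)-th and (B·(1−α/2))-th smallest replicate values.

α = 0.08; lower rank = 25 × 0.040 = 1; upper rank = 25 × 0.960 = 24.
The 1st smallest replicate is 321.6; the 24th is 355.1.

(321.6, 355.1)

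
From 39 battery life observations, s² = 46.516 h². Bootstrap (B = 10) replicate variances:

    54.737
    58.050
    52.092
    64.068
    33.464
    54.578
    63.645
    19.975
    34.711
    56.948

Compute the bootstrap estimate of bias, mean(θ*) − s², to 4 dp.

bias = +2.7108

mean(θ*) = (54.737 + 58.050 + 52.092 + 64.068 + 33.464 + 54.578 + 63.645 + 19.975 + 34.711 + 56.948) / 10 = 49.22680
bias = 49.22680 − 46.516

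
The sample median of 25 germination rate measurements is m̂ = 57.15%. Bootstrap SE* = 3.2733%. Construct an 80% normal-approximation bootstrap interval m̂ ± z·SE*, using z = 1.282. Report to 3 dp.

(52.954, 61.346)

Margin = 1.282 × 3.2733 = 4.1964
Interval: 57.15 ± 4.1964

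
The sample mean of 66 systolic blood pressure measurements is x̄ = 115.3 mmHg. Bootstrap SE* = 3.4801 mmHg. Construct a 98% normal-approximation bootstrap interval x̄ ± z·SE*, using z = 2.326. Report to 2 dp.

(107.21, 123.39)

Margin = 2.326 × 3.4801 = 8.095
Interval: 115.3 ± 8.095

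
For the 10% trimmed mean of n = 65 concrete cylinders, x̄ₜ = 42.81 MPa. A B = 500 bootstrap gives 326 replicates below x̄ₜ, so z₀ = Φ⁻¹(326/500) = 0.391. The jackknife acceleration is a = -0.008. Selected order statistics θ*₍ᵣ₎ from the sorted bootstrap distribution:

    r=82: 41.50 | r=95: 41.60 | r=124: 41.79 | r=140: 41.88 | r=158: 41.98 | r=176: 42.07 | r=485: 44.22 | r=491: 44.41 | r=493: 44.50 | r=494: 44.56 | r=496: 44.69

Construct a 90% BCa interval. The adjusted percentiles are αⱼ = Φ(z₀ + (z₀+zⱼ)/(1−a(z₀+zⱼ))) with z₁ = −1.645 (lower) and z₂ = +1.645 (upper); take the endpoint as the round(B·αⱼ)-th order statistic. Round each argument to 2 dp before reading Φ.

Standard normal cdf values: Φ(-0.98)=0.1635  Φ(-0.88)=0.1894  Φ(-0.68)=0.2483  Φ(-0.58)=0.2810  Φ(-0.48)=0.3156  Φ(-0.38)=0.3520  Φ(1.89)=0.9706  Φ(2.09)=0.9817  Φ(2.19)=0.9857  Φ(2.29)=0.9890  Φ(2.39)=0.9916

(41.60, 44.69)

Lower: z₀ + z₁ = 0.391 + (-1.645) = -1.254; 1 − a(z₀+z₁) = 1 − (-0.008)(-1.254) = 0.9900; argument = 0.391 + (-1.254)/0.9900 = -0.8757 → -0.88.
α₁ = Φ(-0.88) = 0.1894; rank = round(500 × 0.1894) = 95; θ*₍95₎ = 41.60.
Upper: z₀ + z₂ = 2.036; 1 − a(z₀+z₂) = 1.0163; argument = 2.3944 → 2.39; α₂ = 0.9916; rank = 496; θ*₍496₎ = 44.69.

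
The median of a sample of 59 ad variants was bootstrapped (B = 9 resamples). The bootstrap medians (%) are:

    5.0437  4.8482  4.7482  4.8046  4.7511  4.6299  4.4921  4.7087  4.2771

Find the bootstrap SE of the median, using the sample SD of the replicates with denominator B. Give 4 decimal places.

Bootstrap SE is the standard deviation of the 9 replicate medians.
Mean of replicates: (5.0437 + 4.8482 + 4.7482 + 4.8046 + 4.7511 + 4.6299 + 4.4921 + 4.7087 + 4.2771) / 9 = 42.30360 / 9 = 4.70040
Sum of squared deviations: (+0.34330)² + (+0.14780)² + (+0.04780)² + (+0.10420)² + (+0.05070)² + (−0.07050)² + (−0.20830)² + (+0.00830)² + (−0.42330)² = 0.38302
Variance = 0.38302 / 9 = 0.04256
SE* = √0.04256

SE* = 0.2063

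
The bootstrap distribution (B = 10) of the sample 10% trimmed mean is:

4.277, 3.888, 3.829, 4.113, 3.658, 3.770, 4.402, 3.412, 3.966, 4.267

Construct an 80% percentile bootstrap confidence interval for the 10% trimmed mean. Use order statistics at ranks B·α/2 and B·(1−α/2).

Sorted replicates: 3.412, 3.658, 3.770, 3.829, 3.888, 3.966, 4.113, 4.267, 4.277, 4.402
α = 0.20; lower rank = 10 × 0.100 = 1; upper rank = 10 × 0.900 = 9.
The 1st smallest replicate is 3.412; the 9th is 4.277.

(3.412, 4.277)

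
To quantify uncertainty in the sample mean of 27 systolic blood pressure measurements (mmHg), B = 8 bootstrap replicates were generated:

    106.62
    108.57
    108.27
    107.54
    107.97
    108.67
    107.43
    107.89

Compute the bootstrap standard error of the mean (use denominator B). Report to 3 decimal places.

SE* = 0.629

Bootstrap SE is the standard deviation of the 8 replicate means.
Mean of replicates: (106.62 + 108.57 + 108.27 + 107.54 + 107.97 + 108.67 + 107.43 + 107.89) / 8 = 862.9600 / 8 = 107.8700
Sum of squared deviations: (−1.2500)² + (+0.7000)² + (+0.4000)² + (−0.3300)² + (+0.1000)² + (+0.8000)² + (−0.4400)² + (+0.0200)² = 3.1654
Variance = 3.1654 / 8 = 0.3957
SE* = √0.3957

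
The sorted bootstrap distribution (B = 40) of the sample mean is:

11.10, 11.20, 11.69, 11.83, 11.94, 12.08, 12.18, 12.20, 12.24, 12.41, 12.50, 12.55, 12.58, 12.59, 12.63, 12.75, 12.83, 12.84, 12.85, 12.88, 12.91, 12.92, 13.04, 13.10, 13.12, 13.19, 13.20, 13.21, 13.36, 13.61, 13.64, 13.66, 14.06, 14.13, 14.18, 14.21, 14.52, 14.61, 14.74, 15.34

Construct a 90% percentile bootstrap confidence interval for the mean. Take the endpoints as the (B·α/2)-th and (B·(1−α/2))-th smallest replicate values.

(11.20, 14.61)

α = 0.10; lower rank = 40 × 0.050 = 2; upper rank = 40 × 0.950 = 38.
The 2nd smallest replicate is 11.20; the 38th is 14.61.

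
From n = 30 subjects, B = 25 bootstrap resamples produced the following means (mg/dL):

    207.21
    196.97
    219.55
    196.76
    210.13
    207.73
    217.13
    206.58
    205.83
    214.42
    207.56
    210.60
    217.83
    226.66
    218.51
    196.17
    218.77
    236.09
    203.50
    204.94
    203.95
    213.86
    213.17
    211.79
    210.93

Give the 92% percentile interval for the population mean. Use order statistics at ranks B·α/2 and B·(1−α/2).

Sorted replicates: 196.17, 196.76, 196.97, 203.50, 203.95, 204.94, 205.83, 206.58, 207.21, 207.56, 207.73, 210.13, 210.60, 210.93, 211.79, 213.17, 213.86, 214.42, 217.13, 217.83, 218.51, 218.77, 219.55, 226.66, 236.09
α = 0.08; lower rank = 25 × 0.040 = 1; upper rank = 25 × 0.960 = 24.
The 1st smallest replicate is 196.17; the 24th is 226.66.

(196.17, 226.66)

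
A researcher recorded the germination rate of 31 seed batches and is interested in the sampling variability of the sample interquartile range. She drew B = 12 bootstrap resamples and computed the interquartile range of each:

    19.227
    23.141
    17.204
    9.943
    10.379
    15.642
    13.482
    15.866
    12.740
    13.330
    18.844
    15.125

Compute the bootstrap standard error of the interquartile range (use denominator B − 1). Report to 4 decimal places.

SE* = 3.8146

Bootstrap SE is the standard deviation of the 12 replicate interquartile ranges.
Mean of replicates: (19.227 + 23.141 + 17.204 + 9.943 + 10.379 + 15.642 + 13.482 + 15.866 + 12.740 + 13.330 + 18.844 + 15.125) / 12 = 184.92300 / 12 = 15.41025
Sum of squared deviations: (+3.81675)² + (+7.73075)² + (+1.79375)² + (−5.46725)² + (−5.03125)² + (+0.23175)² + (−1.92825)² + (+0.45575)² + (−2.67025)² + (−2.08025)² + (+3.43375)² + (−0.28525)² = 160.06316
Variance = 160.06316 / 11 = 14.55120
SE* = √14.55120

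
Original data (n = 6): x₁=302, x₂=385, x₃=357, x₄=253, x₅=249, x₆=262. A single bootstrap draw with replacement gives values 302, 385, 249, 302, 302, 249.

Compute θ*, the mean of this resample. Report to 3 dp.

θ* = 298.167

Mean = (302 + 385 + 249 + 302 + 302 + 249) / 6 = 1789.0 / 6 = 298.167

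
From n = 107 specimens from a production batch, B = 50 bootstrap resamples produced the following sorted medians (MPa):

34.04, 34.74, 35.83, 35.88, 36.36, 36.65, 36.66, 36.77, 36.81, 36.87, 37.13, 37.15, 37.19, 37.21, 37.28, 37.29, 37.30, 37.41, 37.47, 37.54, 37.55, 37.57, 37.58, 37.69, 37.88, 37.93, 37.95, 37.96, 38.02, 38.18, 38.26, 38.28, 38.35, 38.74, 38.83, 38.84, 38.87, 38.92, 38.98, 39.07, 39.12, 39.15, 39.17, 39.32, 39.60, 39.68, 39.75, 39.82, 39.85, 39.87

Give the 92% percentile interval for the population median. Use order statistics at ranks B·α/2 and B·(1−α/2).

(34.74, 39.82)

α = 0.08; lower rank = 50 × 0.040 = 2; upper rank = 50 × 0.960 = 48.
The 2nd smallest replicate is 34.74; the 48th is 39.82.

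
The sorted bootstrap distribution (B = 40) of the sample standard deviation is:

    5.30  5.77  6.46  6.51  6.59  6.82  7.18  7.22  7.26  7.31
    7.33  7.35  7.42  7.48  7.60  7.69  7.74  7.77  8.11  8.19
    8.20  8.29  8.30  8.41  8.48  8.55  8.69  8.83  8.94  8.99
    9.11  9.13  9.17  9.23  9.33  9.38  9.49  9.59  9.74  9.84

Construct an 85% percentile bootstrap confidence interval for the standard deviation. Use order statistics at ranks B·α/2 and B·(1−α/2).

(6.46, 9.49)

α = 0.15; lower rank = 40 × 0.075 = 3; upper rank = 40 × 0.925 = 37.
The 3rd smallest replicate is 6.46; the 37th is 9.49.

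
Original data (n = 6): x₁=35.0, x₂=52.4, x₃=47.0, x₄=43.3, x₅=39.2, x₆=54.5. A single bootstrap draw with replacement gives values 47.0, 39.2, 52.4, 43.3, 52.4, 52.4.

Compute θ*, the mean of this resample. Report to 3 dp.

Mean = (47.0 + 39.2 + 52.4 + 43.3 + 52.4 + 52.4) / 6 = 286.70 / 6 = 47.783

θ* = 47.783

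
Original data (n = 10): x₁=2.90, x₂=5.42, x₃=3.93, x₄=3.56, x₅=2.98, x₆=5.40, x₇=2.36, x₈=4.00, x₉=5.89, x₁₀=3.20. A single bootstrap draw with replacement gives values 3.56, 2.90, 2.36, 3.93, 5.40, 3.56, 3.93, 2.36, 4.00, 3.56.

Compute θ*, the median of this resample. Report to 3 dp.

θ* = 3.560

Sorted: 2.36, 2.36, 2.90, 3.56, 3.56, 3.56, 3.93, 3.93, 4.00, 5.40
Median = average of the two middle values = 3.560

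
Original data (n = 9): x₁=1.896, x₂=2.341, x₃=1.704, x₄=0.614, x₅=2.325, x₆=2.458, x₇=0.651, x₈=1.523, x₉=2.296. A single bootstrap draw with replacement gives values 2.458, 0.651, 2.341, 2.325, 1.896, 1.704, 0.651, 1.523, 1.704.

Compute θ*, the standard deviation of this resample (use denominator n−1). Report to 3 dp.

θ* = 0.675

Mean = 1.6948; sum of squared deviations = 3.6464
s² = 3.6464 / 8 = 0.4558
s = √0.4558 = 0.675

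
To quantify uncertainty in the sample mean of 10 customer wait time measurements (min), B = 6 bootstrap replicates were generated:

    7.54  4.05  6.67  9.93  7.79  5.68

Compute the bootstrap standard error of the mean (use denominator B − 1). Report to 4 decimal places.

SE* = 2.0018

Bootstrap SE is the standard deviation of the 6 replicate means.
Mean of replicates: (7.54 + 4.05 + 6.67 + 9.93 + 7.79 + 5.68) / 6 = 41.66000 / 6 = 6.94333
Sum of squared deviations: (+0.59667)² + (−2.89333)² + (−0.27333)² + (+2.98667)² + (+0.84667)² + (−1.26333)² = 20.03513
Variance = 20.03513 / 5 = 4.00703
SE* = √4.00703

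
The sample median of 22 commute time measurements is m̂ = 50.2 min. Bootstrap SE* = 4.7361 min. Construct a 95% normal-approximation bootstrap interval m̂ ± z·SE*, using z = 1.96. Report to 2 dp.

Margin = 1.96 × 4.7361 = 9.283
Interval: 50.2 ± 9.283

(40.92, 59.48)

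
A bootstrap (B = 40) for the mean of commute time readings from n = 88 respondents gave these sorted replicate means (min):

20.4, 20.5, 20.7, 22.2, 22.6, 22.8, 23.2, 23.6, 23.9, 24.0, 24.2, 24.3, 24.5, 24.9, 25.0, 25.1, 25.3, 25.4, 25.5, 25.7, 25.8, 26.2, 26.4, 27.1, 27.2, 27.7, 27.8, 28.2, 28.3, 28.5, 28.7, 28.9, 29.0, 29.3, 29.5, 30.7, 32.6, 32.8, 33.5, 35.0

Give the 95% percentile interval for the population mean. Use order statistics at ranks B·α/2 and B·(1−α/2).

(20.4, 33.5)

α = 0.05; lower rank = 40 × 0.025 = 1; upper rank = 40 × 0.975 = 39.
The 1st smallest replicate is 20.4; the 39th is 33.5.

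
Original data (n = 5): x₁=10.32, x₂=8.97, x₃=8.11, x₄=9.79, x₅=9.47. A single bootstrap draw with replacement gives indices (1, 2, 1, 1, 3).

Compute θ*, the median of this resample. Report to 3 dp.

θ* = 10.320

Resample values: 10.32, 8.97, 10.32, 10.32, 8.11.
Sorted: 8.11, 8.97, 10.32, 10.32, 10.32
Median = middle value = 10.320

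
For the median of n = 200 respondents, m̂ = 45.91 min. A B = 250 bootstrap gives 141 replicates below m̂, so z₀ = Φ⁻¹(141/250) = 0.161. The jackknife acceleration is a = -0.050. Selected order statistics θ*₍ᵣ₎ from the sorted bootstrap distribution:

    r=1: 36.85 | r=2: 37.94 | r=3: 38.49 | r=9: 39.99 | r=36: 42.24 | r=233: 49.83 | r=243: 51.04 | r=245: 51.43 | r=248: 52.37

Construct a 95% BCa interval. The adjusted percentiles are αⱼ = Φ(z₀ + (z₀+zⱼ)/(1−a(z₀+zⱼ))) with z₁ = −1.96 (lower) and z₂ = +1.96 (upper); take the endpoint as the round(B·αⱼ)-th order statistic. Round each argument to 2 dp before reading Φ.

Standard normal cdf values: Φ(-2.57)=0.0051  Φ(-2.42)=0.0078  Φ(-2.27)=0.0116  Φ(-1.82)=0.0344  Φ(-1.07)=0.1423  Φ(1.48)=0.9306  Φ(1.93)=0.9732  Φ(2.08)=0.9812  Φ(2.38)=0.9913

Lower: z₀ + z₁ = 0.161 + (-1.960) = -1.799; 1 − a(z₀+z₁) = 1 − (-0.050)(-1.799) = 0.9101; argument = 0.161 + (-1.799)/0.9101 = -1.8158 → -1.82.
α₁ = Φ(-1.82) = 0.0344; rank = round(250 × 0.0344) = 9; θ*₍9₎ = 39.99.
Upper: z₀ + z₂ = 2.121; 1 − a(z₀+z₂) = 1.1060; argument = 2.0786 → 2.08; α₂ = 0.9812; rank = 245; θ*₍245₎ = 51.43.

(39.99, 51.43)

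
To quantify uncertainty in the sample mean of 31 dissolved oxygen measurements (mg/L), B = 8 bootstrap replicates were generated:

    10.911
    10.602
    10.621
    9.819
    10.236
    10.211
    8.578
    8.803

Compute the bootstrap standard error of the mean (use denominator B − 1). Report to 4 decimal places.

Bootstrap SE is the standard deviation of the 8 replicate means.
Mean of replicates: (10.911 + 10.602 + 10.621 + 9.819 + 10.236 + 10.211 + 8.578 + 8.803) / 8 = 79.78100 / 8 = 9.97263
Sum of squared deviations: (+0.93837)² + (+0.62937)² + (+0.64837)² + (−0.15362)² + (+0.26337)² + (+0.23837)² + (−1.39463)² + (−1.16962)² = 5.15984
Variance = 5.15984 / 7 = 0.73712
SE* = √0.73712

SE* = 0.8586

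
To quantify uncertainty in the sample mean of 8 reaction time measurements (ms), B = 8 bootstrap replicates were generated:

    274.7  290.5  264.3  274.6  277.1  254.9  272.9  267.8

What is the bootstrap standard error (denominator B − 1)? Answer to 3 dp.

SE* = 10.367

Bootstrap SE is the standard deviation of the 8 replicate means.
Mean of replicates: (274.7 + 290.5 + 264.3 + 274.6 + 277.1 + 254.9 + 272.9 + 267.8) / 8 = 2176.8000 / 8 = 272.1000
Sum of squared deviations: (+2.6000)² + (+18.4000)² + (−7.8000)² + (+2.5000)² + (+5.0000)² + (−17.2000)² + (+0.8000)² + (−4.3000)² = 752.3800
Variance = 752.3800 / 7 = 107.4829
SE* = √107.4829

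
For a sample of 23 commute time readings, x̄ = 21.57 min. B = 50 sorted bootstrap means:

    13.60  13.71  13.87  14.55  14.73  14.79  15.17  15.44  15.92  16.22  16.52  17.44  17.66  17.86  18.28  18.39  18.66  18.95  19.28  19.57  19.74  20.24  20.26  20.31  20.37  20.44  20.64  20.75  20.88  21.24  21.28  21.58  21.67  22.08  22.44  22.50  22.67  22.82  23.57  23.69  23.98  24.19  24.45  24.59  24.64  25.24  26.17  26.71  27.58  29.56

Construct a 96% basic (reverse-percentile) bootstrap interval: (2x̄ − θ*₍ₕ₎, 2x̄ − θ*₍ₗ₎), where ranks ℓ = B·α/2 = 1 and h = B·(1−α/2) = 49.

(15.56, 29.54)

Percentile endpoints at ranks 1 and 49: θ*₍1₎ = 13.60, θ*₍49₎ = 27.58.
Basic interval reflects these around x̄:
  lower = 2 × 21.57 − 27.58 = 15.56
  upper = 2 × 21.57 − 13.60 = 29.54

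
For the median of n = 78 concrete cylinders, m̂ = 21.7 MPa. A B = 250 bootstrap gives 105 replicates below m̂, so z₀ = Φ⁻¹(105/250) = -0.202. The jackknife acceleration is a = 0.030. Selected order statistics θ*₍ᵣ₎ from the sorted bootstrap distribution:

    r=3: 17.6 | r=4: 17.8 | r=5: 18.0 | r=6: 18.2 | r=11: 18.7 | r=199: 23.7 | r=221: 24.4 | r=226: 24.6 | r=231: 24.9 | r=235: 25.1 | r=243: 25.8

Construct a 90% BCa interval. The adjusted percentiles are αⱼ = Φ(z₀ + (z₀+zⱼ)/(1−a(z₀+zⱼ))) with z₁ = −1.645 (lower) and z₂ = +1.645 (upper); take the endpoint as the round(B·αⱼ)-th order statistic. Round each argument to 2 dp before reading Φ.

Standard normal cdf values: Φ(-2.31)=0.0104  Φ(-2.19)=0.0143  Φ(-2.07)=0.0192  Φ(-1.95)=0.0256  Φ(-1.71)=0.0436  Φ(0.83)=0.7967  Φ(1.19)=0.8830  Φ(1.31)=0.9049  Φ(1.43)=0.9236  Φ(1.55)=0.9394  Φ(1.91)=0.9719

Lower: z₀ + z₁ = -0.202 + (-1.645) = -1.847; 1 − a(z₀+z₁) = 1 − (0.030)(-1.847) = 1.0554; argument = -0.202 + (-1.847)/1.0554 = -1.9520 → -1.95.
α₁ = Φ(-1.95) = 0.0256; rank = round(250 × 0.0256) = 6; θ*₍6₎ = 18.2.
Upper: z₀ + z₂ = 1.443; 1 − a(z₀+z₂) = 0.9567; argument = 1.3063 → 1.31; α₂ = 0.9049; rank = 226; θ*₍226₎ = 24.6.

(18.2, 24.6)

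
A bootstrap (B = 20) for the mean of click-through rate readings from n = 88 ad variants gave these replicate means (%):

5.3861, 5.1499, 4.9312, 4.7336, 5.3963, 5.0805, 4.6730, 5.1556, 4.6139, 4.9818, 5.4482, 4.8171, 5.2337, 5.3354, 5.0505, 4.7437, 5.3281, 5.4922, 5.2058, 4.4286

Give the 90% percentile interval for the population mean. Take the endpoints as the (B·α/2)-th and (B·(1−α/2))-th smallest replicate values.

(4.4286, 5.4482)

Sorted replicates: 4.4286, 4.6139, 4.6730, 4.7336, 4.7437, 4.8171, 4.9312, 4.9818, 5.0505, 5.0805, 5.1499, 5.1556, 5.2058, 5.2337, 5.3281, 5.3354, 5.3861, 5.3963, 5.4482, 5.4922
α = 0.10; lower rank = 20 × 0.050 = 1; upper rank = 20 × 0.950 = 19.
The 1st smallest replicate is 4.4286; the 19th is 5.4482.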